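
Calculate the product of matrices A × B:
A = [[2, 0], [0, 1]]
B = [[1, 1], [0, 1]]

Matrix multiplication:
C[0][0] = 2×1 + 0×0 = 2
C[0][1] = 2×1 + 0×1 = 2
C[1][0] = 0×1 + 1×0 = 0
C[1][1] = 0×1 + 1×1 = 1
Result: [[2, 2], [0, 1]]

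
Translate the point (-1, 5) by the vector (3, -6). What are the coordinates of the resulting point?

Translation by (3, -6) (homogeneous matrix [[1, 0, 3], [0, 1, -6], [0, 0, 1]]):
x' = -1 + 3 = 2
y' = 5 + -6 = -1
Result: (2, -1)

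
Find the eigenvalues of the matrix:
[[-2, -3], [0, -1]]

Characteristic equation: det(A - λI) = 0
λ² - (trace)λ + (det) = 0
trace = -2 + -1 = -3, det = (-2)(-1) - (-3)(0) = 2
λ² - (-3)λ + (2) = 0
λ = (-3 ± √((-3)² - 4·(2))) / 2 = (-3 ± √1) / 2
Solving: λ = -2, -1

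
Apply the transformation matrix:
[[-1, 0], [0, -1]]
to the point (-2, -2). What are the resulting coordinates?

Matrix multiplication:
[[-1, 0], [0, -1]] × [-2, -2]ᵀ
= [(-1)(-2) + (0)(-2), (0)(-2) + (-1)(-2)]ᵀ
= [2, 2]ᵀ
Result: (2, 2)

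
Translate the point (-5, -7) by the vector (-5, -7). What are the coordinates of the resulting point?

Translation by (-5, -7) (homogeneous matrix [[1, 0, -5], [0, 1, -7], [0, 0, 1]]):
x' = -5 + -5 = -10
y' = -7 + -7 = -14
Result: (-10, -14)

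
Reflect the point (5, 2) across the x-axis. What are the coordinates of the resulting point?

Reflection across x-axis: (5, 2) → (5, -2)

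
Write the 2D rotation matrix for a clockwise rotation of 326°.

Rotation matrix formula: [[cos θ, -sin θ], [sin θ, cos θ]]
A clockwise rotation by 326° is equivalent to a counterclockwise rotation by -326°.
For θ = -326°:
cos(-326°) = 0.8290
sin(-326°) = 0.5592
Result: [[0.8290, -0.5592], [0.5592, 0.8290]]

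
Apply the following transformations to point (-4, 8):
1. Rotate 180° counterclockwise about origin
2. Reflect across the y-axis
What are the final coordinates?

Step 1: Rotate 180° → (4, -8)
Step 2: Reflect across y-axis → (-4, -8)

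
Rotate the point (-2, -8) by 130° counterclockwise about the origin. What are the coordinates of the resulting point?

Rotation matrix for 130°: [[cos 130°, -sin 130°], [sin 130°, cos 130°]] ≈ [[-0.642788, -0.766044], [0.766044, -0.642788]]
[[-0.642788, -0.766044], [0.766044, -0.642788]] × [-2, -8]ᵀ ≈ [7.4139, 3.6102]ᵀ
Result: (7.4139, 3.6102)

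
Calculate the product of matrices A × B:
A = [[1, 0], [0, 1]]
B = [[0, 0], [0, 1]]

Matrix multiplication:
C[0][0] = 1×0 + 0×0 = 0
C[0][1] = 1×0 + 0×1 = 0
C[1][0] = 0×0 + 1×0 = 0
C[1][1] = 0×0 + 1×1 = 1
Result: [[0, 0], [0, 1]]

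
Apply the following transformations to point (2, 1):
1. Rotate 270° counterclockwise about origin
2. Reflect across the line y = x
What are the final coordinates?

Step 1: Rotate 270° → (1, -2)
Step 2: Reflect across line y = x → (-2, 1)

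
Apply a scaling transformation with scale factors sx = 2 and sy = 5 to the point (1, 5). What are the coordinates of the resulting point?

Scaling matrix:
[[2, 0], [0, 5]]
Result: (1 × 2, 5 × 5) = (2, 25)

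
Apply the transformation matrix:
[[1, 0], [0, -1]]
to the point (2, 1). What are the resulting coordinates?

Matrix multiplication:
[[1, 0], [0, -1]] × [2, 1]ᵀ
= [(1)(2) + (0)(1), (0)(2) + (-1)(1)]ᵀ
= [2, -1]ᵀ
Result: (2, -1)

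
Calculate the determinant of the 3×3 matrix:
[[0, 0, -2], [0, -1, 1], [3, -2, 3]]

Expansion along first row:
det = 0·det([[-1,1],[-2,3]]) - 0·det([[0,1],[3,3]]) + -2·det([[0,-1],[3,-2]])
    = 0·(-1·3 - 1·-2) - 0·(0·3 - 1·3) + -2·(0·-2 - -1·3)
    = 0·-1 - 0·-3 + -2·3
    = 0 + 0 + -6 = -6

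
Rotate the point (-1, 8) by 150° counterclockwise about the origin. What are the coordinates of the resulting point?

Rotation matrix for 150°: [[cos 150°, -sin 150°], [sin 150°, cos 150°]] ≈ [[-0.866025, -0.500000], [0.500000, -0.866025]]
[[-0.866025, -0.500000], [0.500000, -0.866025]] × [-1, 8]ᵀ ≈ [-3.1340, -7.4282]ᵀ
Result: (-3.1340, -7.4282)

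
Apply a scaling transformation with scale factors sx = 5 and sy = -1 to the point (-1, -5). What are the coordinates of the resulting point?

Scaling matrix:
[[5, 0], [0, -1]]
Result: (-1 × 5, -5 × -1) = (-5, 5)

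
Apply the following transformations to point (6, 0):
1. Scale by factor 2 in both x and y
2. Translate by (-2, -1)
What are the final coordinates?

Step 1: Scale (6, 0) by 2 → (12, 0)
Step 2: Translate by (-2, -1) → (10, -1)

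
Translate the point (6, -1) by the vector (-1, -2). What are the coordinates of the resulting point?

Translation by (-1, -2) (homogeneous matrix [[1, 0, -1], [0, 1, -2], [0, 0, 1]]):
x' = 6 + -1 = 5
y' = -1 + -2 = -3
Result: (5, -3)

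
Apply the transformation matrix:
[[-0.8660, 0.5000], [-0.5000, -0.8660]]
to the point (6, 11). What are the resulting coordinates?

Matrix multiplication:
[[-0.8660, 0.5000], [-0.5000, -0.8660]] × [6, 11]ᵀ
= [(-0.8660)(6) + (0.5000)(11), (-0.5000)(6) + (-0.8660)(11)]ᵀ
= [0.3040, -12.5260]ᵀ
Result: (0.3040, -12.5260)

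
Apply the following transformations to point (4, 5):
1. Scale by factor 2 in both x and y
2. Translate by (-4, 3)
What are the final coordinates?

Step 1: Scale (4, 5) by 2 → (8, 10)
Step 2: Translate by (-4, 3) → (4, 13)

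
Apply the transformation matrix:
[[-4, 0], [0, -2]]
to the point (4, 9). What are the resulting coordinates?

Matrix multiplication:
[[-4, 0], [0, -2]] × [4, 9]ᵀ
= [(-4)(4) + (0)(9), (0)(4) + (-2)(9)]ᵀ
= [-16, -18]ᵀ
Result: (-16, -18)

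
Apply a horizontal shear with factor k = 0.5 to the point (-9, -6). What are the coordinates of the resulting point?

Shear matrix for horizontal shear with factor k = 0.5:
[[1, 0.50], [0, 1]]
Result: (-9, -6) → (-12, -6)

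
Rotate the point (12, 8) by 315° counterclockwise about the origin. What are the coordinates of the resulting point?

Rotation matrix for 315°: [[cos 315°, -sin 315°], [sin 315°, cos 315°]] ≈ [[0.707107, 0.707107], [-0.707107, 0.707107]]
[[0.707107, 0.707107], [-0.707107, 0.707107]] × [12, 8]ᵀ ≈ [14.1421, -2.8284]ᵀ
Result: (14.1421, -2.8284)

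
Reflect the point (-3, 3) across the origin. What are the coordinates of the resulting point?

Reflection across origin: (-3, 3) → (3, -3)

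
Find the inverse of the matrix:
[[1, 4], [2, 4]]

For [[a,b],[c,d]], inverse = (1/det)·[[d,-b],[-c,a]]
det = (1)(4) - (4)(2) = 4 - 8 = -4
Inverse = (1/-4)·[[4, -4], [-2, 1]]
= [[-1, 1], [1/2, -1/4]]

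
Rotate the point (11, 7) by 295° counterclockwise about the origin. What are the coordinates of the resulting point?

Rotation matrix for 295°: [[cos 295°, -sin 295°], [sin 295°, cos 295°]] ≈ [[0.422618, 0.906308], [-0.906308, 0.422618]]
[[0.422618, 0.906308], [-0.906308, 0.422618]] × [11, 7]ᵀ ≈ [10.9930, -7.0111]ᵀ
Result: (10.9930, -7.0111)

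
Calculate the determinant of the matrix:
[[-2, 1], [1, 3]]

For a 2×2 matrix [[a, b], [c, d]], det = ad - bc
det = (-2)(3) - (1)(1) = -6 - 1 = -7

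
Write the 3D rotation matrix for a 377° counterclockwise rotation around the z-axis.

Rotation matrix for counterclockwise 377° around z-axis:
cos(377°) = 0.9563, sin(377°) = 0.2924
Result: [[0.9563, -0.2924, 0], [0.2924, 0.9563, 0], [0, 0, 1]]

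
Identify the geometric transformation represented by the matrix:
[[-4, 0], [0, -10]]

This matrix represents: non-uniform scaling by sx = -4, sy = -10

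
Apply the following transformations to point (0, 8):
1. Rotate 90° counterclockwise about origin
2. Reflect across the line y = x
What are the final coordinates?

Step 1: Rotate 90° → (-8, 0)
Step 2: Reflect across line y = x → (0, -8)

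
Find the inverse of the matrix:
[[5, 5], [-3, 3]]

For [[a,b],[c,d]], inverse = (1/det)·[[d,-b],[-c,a]]
det = (5)(3) - (5)(-3) = 15 - -15 = 30
Inverse = (1/30)·[[3, -5], [3, 5]]
= [[1/10, -1/6], [1/10, 1/6]]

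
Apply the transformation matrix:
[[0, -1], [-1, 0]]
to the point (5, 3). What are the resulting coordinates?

Matrix multiplication:
[[0, -1], [-1, 0]] × [5, 3]ᵀ
= [(0)(5) + (-1)(3), (-1)(5) + (0)(3)]ᵀ
= [-3, -5]ᵀ
Result: (-3, -5)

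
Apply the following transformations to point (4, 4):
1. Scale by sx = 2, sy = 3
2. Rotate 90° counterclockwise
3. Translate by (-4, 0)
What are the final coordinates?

Step 1: Scale → (8, 12)
Step 2: Rotate 90° → (-12, 8)
Step 3: Translate → (-16, 8)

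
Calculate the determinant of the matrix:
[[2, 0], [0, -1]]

For a 2×2 matrix [[a, b], [c, d]], det = ad - bc
det = (2)(-1) - (0)(0) = -2 - 0 = -2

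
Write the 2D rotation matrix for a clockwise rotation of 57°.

Rotation matrix formula: [[cos θ, -sin θ], [sin θ, cos θ]]
A clockwise rotation by 57° is equivalent to a counterclockwise rotation by -57°.
For θ = -57°:
cos(-57°) = 0.5446
sin(-57°) = -0.8387
Result: [[0.5446, 0.8387], [-0.8387, 0.5446]]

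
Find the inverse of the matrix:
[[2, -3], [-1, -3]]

For [[a,b],[c,d]], inverse = (1/det)·[[d,-b],[-c,a]]
det = (2)(-3) - (-3)(-1) = -6 - 3 = -9
Inverse = (1/-9)·[[-3, 3], [1, 2]]
= [[1/3, -1/3], [-1/9, -2/9]]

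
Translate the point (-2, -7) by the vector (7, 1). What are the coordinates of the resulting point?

Translation by (7, 1) (homogeneous matrix [[1, 0, 7], [0, 1, 1], [0, 0, 1]]):
x' = -2 + 7 = 5
y' = -7 + 1 = -6
Result: (5, -6)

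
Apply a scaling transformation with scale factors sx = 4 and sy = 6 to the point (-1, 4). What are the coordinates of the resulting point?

Scaling matrix:
[[4, 0], [0, 6]]
Result: (-1 × 4, 4 × 6) = (-4, 24)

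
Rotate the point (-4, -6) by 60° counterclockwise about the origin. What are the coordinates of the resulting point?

Rotation matrix for 60°: [[cos 60°, -sin 60°], [sin 60°, cos 60°]] ≈ [[0.500000, -0.866025], [0.866025, 0.500000]]
[[0.500000, -0.866025], [0.866025, 0.500000]] × [-4, -6]ᵀ ≈ [3.1962, -6.4641]ᵀ
Result: (3.1962, -6.4641)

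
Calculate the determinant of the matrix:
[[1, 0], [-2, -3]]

For a 2×2 matrix [[a, b], [c, d]], det = ad - bc
det = (1)(-3) - (0)(-2) = -3 - 0 = -3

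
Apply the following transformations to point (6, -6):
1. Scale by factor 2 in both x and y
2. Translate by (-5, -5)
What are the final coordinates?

Step 1: Scale (6, -6) by 2 → (12, -12)
Step 2: Translate by (-5, -5) → (7, -17)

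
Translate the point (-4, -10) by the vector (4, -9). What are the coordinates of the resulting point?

Translation by (4, -9) (homogeneous matrix [[1, 0, 4], [0, 1, -9], [0, 0, 1]]):
x' = -4 + 4 = 0
y' = -10 + -9 = -19
Result: (0, -19)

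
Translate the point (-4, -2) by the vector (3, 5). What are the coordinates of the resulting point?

Translation by (3, 5) (homogeneous matrix [[1, 0, 3], [0, 1, 5], [0, 0, 1]]):
x' = -4 + 3 = -1
y' = -2 + 5 = 3
Result: (-1, 3)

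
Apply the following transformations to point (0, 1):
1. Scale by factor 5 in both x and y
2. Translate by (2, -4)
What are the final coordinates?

Step 1: Scale (0, 1) by 5 → (0, 5)
Step 2: Translate by (2, -4) → (2, 1)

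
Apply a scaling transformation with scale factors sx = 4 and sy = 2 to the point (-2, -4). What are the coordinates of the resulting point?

Scaling matrix:
[[4, 0], [0, 2]]
Result: (-2 × 4, -4 × 2) = (-8, -8)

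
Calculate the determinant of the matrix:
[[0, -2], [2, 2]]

For a 2×2 matrix [[a, b], [c, d]], det = ad - bc
det = (0)(2) - (-2)(2) = 0 - -4 = 4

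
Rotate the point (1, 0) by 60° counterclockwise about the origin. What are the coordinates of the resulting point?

Rotation matrix for 60°: [[cos 60°, -sin 60°], [sin 60°, cos 60°]] ≈ [[0.500000, -0.866025], [0.866025, 0.500000]]
[[0.500000, -0.866025], [0.866025, 0.500000]] × [1, 0]ᵀ ≈ [0.5000, 0.8660]ᵀ
Result: (0.5000, 0.8660)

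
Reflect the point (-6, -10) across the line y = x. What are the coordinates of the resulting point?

Reflection across line y = x: (-6, -10) → (-10, -6)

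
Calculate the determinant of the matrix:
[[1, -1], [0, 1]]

For a 2×2 matrix [[a, b], [c, d]], det = ad - bc
det = (1)(1) - (-1)(0) = 1 - 0 = 1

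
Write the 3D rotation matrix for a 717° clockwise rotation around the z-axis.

Rotation matrix for clockwise 717° around z-axis:
A clockwise rotation by 717° is a counterclockwise rotation by -717°.
cos(-717°) = 0.9986, sin(-717°) = 0.0523
Result: [[0.9986, -0.0523, 0], [0.0523, 0.9986, 0], [0, 0, 1]]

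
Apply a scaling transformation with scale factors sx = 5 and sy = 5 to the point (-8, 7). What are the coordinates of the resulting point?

Scaling matrix:
[[5, 0], [0, 5]]
Result: (-8 × 5, 7 × 5) = (-40, 35)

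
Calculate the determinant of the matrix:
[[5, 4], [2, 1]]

For a 2×2 matrix [[a, b], [c, d]], det = ad - bc
det = (5)(1) - (4)(2) = 5 - 8 = -3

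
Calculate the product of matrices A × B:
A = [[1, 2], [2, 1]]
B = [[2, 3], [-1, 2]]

Matrix multiplication:
C[0][0] = 1×2 + 2×-1 = 0
C[0][1] = 1×3 + 2×2 = 7
C[1][0] = 2×2 + 1×-1 = 3
C[1][1] = 2×3 + 1×2 = 8
Result: [[0, 7], [3, 8]]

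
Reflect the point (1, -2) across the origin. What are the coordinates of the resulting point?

Reflection across origin: (1, -2) → (-1, 2)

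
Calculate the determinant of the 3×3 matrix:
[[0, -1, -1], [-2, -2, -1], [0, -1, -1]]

Expansion along first row:
det = 0·det([[-2,-1],[-1,-1]]) - -1·det([[-2,-1],[0,-1]]) + -1·det([[-2,-2],[0,-1]])
    = 0·(-2·-1 - -1·-1) - -1·(-2·-1 - -1·0) + -1·(-2·-1 - -2·0)
    = 0·1 - -1·2 + -1·2
    = 0 + 2 + -2 = 0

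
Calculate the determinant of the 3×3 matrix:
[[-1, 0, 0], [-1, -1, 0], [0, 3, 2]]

Expansion along first row:
det = -1·det([[-1,0],[3,2]]) - 0·det([[-1,0],[0,2]]) + 0·det([[-1,-1],[0,3]])
    = -1·(-1·2 - 0·3) - 0·(-1·2 - 0·0) + 0·(-1·3 - -1·0)
    = -1·-2 - 0·-2 + 0·-3
    = 2 + 0 + 0 = 2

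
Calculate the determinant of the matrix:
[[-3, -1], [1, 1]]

For a 2×2 matrix [[a, b], [c, d]], det = ad - bc
det = (-3)(1) - (-1)(1) = -3 - -1 = -2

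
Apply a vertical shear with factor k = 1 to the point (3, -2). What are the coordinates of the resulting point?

Shear matrix for vertical shear with factor k = 1:
[[1, 0], [1, 1]]
Result: (3, -2) → (3, 1)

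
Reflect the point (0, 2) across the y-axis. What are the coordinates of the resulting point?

Reflection across y-axis: (0, 2) → (0, 2)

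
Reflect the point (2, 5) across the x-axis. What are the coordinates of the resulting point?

Reflection across x-axis: (2, 5) → (2, -5)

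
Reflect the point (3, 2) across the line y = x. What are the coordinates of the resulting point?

Reflection across line y = x: (3, 2) → (2, 3)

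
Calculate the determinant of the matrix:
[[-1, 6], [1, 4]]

For a 2×2 matrix [[a, b], [c, d]], det = ad - bc
det = (-1)(4) - (6)(1) = -4 - 6 = -10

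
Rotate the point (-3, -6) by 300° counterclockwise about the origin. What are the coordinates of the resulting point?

Rotation matrix for 300°: [[cos 300°, -sin 300°], [sin 300°, cos 300°]] ≈ [[0.500000, 0.866025], [-0.866025, 0.500000]]
[[0.500000, 0.866025], [-0.866025, 0.500000]] × [-3, -6]ᵀ ≈ [-6.6962, -0.4019]ᵀ
Result: (-6.6962, -0.4019)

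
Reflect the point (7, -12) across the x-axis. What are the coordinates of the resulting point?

Reflection across x-axis: (7, -12) → (7, 12)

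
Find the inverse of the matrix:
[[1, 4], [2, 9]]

For [[a,b],[c,d]], inverse = (1/det)·[[d,-b],[-c,a]]
det = (1)(9) - (4)(2) = 9 - 8 = 1
Inverse = [[9, -4], [-2, 1]]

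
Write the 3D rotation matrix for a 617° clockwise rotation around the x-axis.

Rotation matrix for clockwise 617° around x-axis:
A clockwise rotation by 617° is a counterclockwise rotation by -617°.
cos(-617°) = -0.2250, sin(-617°) = 0.9744
Result: [[1, 0, 0], [0, -0.2250, -0.9744], [0, 0.9744, -0.2250]]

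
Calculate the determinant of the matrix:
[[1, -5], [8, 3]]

For a 2×2 matrix [[a, b], [c, d]], det = ad - bc
det = (1)(3) - (-5)(8) = 3 - -40 = 43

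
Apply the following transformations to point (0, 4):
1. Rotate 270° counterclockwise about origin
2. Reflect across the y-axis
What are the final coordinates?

Step 1: Rotate 270° → (4, 0)
Step 2: Reflect across y-axis → (-4, 0)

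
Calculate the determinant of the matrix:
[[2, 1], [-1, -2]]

For a 2×2 matrix [[a, b], [c, d]], det = ad - bc
det = (2)(-2) - (1)(-1) = -4 - -1 = -3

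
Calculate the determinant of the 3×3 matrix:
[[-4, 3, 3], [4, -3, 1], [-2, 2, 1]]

Expansion along first row:
det = -4·det([[-3,1],[2,1]]) - 3·det([[4,1],[-2,1]]) + 3·det([[4,-3],[-2,2]])
    = -4·(-3·1 - 1·2) - 3·(4·1 - 1·-2) + 3·(4·2 - -3·-2)
    = -4·-5 - 3·6 + 3·2
    = 20 + -18 + 6 = 8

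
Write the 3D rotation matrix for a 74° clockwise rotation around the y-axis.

Rotation matrix for clockwise 74° around y-axis:
A clockwise rotation by 74° is a counterclockwise rotation by -74°.
cos(-74°) = 0.2756, sin(-74°) = -0.9613
Result: [[0.2756, 0, -0.9613], [0, 1, 0], [0.9613, 0, 0.2756]]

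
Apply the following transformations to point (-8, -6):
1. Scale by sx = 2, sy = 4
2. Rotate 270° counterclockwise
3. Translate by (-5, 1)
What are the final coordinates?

Step 1: Scale → (-16, -24)
Step 2: Rotate 270° → (-24, 16)
Step 3: Translate → (-29, 17)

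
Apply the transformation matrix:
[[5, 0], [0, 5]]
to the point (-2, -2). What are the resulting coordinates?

Matrix multiplication:
[[5, 0], [0, 5]] × [-2, -2]ᵀ
= [(5)(-2) + (0)(-2), (0)(-2) + (5)(-2)]ᵀ
= [-10, -10]ᵀ
Result: (-10, -10)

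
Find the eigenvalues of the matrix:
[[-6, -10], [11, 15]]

Characteristic equation: det(A - λI) = 0
λ² - (trace)λ + (det) = 0
trace = -6 + 15 = 9, det = (-6)(15) - (-10)(11) = 20
λ² - (9)λ + (20) = 0
λ = (9 ± √((9)² - 4·(20))) / 2 = (9 ± √1) / 2
Solving: λ = 4, 5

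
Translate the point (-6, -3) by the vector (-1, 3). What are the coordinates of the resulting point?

Translation by (-1, 3) (homogeneous matrix [[1, 0, -1], [0, 1, 3], [0, 0, 1]]):
x' = -6 + -1 = -7
y' = -3 + 3 = 0
Result: (-7, 0)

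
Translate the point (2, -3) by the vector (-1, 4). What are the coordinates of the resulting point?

Translation by (-1, 4) (homogeneous matrix [[1, 0, -1], [0, 1, 4], [0, 0, 1]]):
x' = 2 + -1 = 1
y' = -3 + 4 = 1
Result: (1, 1)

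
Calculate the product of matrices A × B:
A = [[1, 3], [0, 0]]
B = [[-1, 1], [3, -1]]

Matrix multiplication:
C[0][0] = 1×-1 + 3×3 = 8
C[0][1] = 1×1 + 3×-1 = -2
C[1][0] = 0×-1 + 0×3 = 0
C[1][1] = 0×1 + 0×-1 = 0
Result: [[8, -2], [0, 0]]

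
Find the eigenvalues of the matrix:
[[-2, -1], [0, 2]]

Characteristic equation: det(A - λI) = 0
λ² - (trace)λ + (det) = 0
trace = -2 + 2 = 0, det = (-2)(2) - (-1)(0) = -4
λ² - (0)λ + (-4) = 0
λ = (0 ± √((0)² - 4·(-4))) / 2 = (0 ± √16) / 2
Solving: λ = -2, 2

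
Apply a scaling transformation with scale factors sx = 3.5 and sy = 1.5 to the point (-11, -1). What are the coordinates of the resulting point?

Scaling matrix:
[[3.50, 0], [0, 1.50]]
Result: (-11 × 3.5, -1 × 1.5) = (-38.5, -1.5)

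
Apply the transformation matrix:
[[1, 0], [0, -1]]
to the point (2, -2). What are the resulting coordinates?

Matrix multiplication:
[[1, 0], [0, -1]] × [2, -2]ᵀ
= [(1)(2) + (0)(-2), (0)(2) + (-1)(-2)]ᵀ
= [2, 2]ᵀ
Result: (2, 2)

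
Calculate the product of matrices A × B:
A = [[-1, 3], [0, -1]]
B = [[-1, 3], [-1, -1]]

Matrix multiplication:
C[0][0] = -1×-1 + 3×-1 = -2
C[0][1] = -1×3 + 3×-1 = -6
C[1][0] = 0×-1 + -1×-1 = 1
C[1][1] = 0×3 + -1×-1 = 1
Result: [[-2, -6], [1, 1]]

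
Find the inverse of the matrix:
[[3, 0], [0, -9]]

For [[a,b],[c,d]], inverse = (1/det)·[[d,-b],[-c,a]]
det = (3)(-9) - (0)(0) = -27 - 0 = -27
Inverse = (1/-27)·[[-9, 0], [0, 3]]
= [[1/3, 0], [0, -1/9]]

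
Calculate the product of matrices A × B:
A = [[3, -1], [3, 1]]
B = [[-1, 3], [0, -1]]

Matrix multiplication:
C[0][0] = 3×-1 + -1×0 = -3
C[0][1] = 3×3 + -1×-1 = 10
C[1][0] = 3×-1 + 1×0 = -3
C[1][1] = 3×3 + 1×-1 = 8
Result: [[-3, 10], [-3, 8]]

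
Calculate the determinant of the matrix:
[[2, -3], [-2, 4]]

For a 2×2 matrix [[a, b], [c, d]], det = ad - bc
det = (2)(4) - (-3)(-2) = 8 - 6 = 2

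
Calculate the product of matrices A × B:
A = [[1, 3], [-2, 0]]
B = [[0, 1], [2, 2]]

Matrix multiplication:
C[0][0] = 1×0 + 3×2 = 6
C[0][1] = 1×1 + 3×2 = 7
C[1][0] = -2×0 + 0×2 = 0
C[1][1] = -2×1 + 0×2 = -2
Result: [[6, 7], [0, -2]]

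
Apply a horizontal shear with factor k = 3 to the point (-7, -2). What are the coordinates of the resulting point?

Shear matrix for horizontal shear with factor k = 3:
[[1, 3], [0, 1]]
Result: (-7, -2) → (-13, -2)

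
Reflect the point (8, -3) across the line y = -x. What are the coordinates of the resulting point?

Reflection across line y = -x: (8, -3) → (3, -8)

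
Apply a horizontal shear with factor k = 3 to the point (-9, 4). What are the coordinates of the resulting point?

Shear matrix for horizontal shear with factor k = 3:
[[1, 3], [0, 1]]
Result: (-9, 4) → (3, 4)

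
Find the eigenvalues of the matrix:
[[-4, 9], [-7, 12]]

Characteristic equation: det(A - λI) = 0
λ² - (trace)λ + (det) = 0
trace = -4 + 12 = 8, det = (-4)(12) - (9)(-7) = 15
λ² - (8)λ + (15) = 0
λ = (8 ± √((8)² - 4·(15))) / 2 = (8 ± √4) / 2
Solving: λ = 3, 5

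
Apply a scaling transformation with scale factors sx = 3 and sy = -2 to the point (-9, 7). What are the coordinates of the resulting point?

Scaling matrix:
[[3, 0], [0, -2]]
Result: (-9 × 3, 7 × -2) = (-27, -14)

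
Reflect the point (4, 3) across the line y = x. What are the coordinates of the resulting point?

Reflection across line y = x: (4, 3) → (3, 4)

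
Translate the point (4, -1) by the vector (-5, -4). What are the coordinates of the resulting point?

Translation by (-5, -4) (homogeneous matrix [[1, 0, -5], [0, 1, -4], [0, 0, 1]]):
x' = 4 + -5 = -1
y' = -1 + -4 = -5
Result: (-1, -5)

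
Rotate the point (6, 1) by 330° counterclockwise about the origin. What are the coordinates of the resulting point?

Rotation matrix for 330°: [[cos 330°, -sin 330°], [sin 330°, cos 330°]] ≈ [[0.866025, 0.500000], [-0.500000, 0.866025]]
[[0.866025, 0.500000], [-0.500000, 0.866025]] × [6, 1]ᵀ ≈ [5.6962, -2.1340]ᵀ
Result: (5.6962, -2.1340)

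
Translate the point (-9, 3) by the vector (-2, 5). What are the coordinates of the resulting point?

Translation by (-2, 5) (homogeneous matrix [[1, 0, -2], [0, 1, 5], [0, 0, 1]]):
x' = -9 + -2 = -11
y' = 3 + 5 = 8
Result: (-11, 8)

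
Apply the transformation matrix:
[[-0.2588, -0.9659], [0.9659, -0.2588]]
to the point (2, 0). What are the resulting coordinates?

Matrix multiplication:
[[-0.2588, -0.9659], [0.9659, -0.2588]] × [2, 0]ᵀ
= [(-0.2588)(2) + (-0.9659)(0), (0.9659)(2) + (-0.2588)(0)]ᵀ
= [-0.5176, 1.9318]ᵀ
Result: (-0.5176, 1.9318)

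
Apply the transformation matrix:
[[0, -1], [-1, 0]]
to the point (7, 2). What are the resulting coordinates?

Matrix multiplication:
[[0, -1], [-1, 0]] × [7, 2]ᵀ
= [(0)(7) + (-1)(2), (-1)(7) + (0)(2)]ᵀ
= [-2, -7]ᵀ
Result: (-2, -7)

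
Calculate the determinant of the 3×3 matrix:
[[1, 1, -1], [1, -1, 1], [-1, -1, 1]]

Expansion along first row:
det = 1·det([[-1,1],[-1,1]]) - 1·det([[1,1],[-1,1]]) + -1·det([[1,-1],[-1,-1]])
    = 1·(-1·1 - 1·-1) - 1·(1·1 - 1·-1) + -1·(1·-1 - -1·-1)
    = 1·0 - 1·2 + -1·-2
    = 0 + -2 + 2 = 0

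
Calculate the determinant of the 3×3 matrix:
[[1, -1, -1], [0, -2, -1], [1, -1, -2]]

Expansion along first row:
det = 1·det([[-2,-1],[-1,-2]]) - -1·det([[0,-1],[1,-2]]) + -1·det([[0,-2],[1,-1]])
    = 1·(-2·-2 - -1·-1) - -1·(0·-2 - -1·1) + -1·(0·-1 - -2·1)
    = 1·3 - -1·1 + -1·2
    = 3 + 1 + -2 = 2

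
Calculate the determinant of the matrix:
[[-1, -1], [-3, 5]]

For a 2×2 matrix [[a, b], [c, d]], det = ad - bc
det = (-1)(5) - (-1)(-3) = -5 - 3 = -8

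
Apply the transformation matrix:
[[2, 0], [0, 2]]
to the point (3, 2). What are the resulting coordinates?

Matrix multiplication:
[[2, 0], [0, 2]] × [3, 2]ᵀ
= [(2)(3) + (0)(2), (0)(3) + (2)(2)]ᵀ
= [6, 4]ᵀ
Result: (6, 4)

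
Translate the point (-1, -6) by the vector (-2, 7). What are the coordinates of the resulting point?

Translation by (-2, 7) (homogeneous matrix [[1, 0, -2], [0, 1, 7], [0, 0, 1]]):
x' = -1 + -2 = -3
y' = -6 + 7 = 1
Result: (-3, 1)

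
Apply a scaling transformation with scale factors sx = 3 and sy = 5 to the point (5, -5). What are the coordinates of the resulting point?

Scaling matrix:
[[3, 0], [0, 5]]
Result: (5 × 3, -5 × 5) = (15, -25)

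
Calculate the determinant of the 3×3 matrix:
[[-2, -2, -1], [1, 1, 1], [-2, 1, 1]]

Expansion along first row:
det = -2·det([[1,1],[1,1]]) - -2·det([[1,1],[-2,1]]) + -1·det([[1,1],[-2,1]])
    = -2·(1·1 - 1·1) - -2·(1·1 - 1·-2) + -1·(1·1 - 1·-2)
    = -2·0 - -2·3 + -1·3
    = 0 + 6 + -3 = 3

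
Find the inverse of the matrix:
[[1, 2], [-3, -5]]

For [[a,b],[c,d]], inverse = (1/det)·[[d,-b],[-c,a]]
det = (1)(-5) - (2)(-3) = -5 - -6 = 1
Inverse = [[-5, -2], [3, 1]]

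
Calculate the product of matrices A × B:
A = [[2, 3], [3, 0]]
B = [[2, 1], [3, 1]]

Matrix multiplication:
C[0][0] = 2×2 + 3×3 = 13
C[0][1] = 2×1 + 3×1 = 5
C[1][0] = 3×2 + 0×3 = 6
C[1][1] = 3×1 + 0×1 = 3
Result: [[13, 5], [6, 3]]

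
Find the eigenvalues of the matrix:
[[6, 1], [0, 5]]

Characteristic equation: det(A - λI) = 0
λ² - (trace)λ + (det) = 0
trace = 6 + 5 = 11, det = (6)(5) - (1)(0) = 30
λ² - (11)λ + (30) = 0
λ = (11 ± √((11)² - 4·(30))) / 2 = (11 ± √1) / 2
Solving: λ = 5, 6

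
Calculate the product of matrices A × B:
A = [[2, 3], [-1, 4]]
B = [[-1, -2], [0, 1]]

Matrix multiplication:
C[0][0] = 2×-1 + 3×0 = -2
C[0][1] = 2×-2 + 3×1 = -1
C[1][0] = -1×-1 + 4×0 = 1
C[1][1] = -1×-2 + 4×1 = 6
Result: [[-2, -1], [1, 6]]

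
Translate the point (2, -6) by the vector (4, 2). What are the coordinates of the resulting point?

Translation by (4, 2) (homogeneous matrix [[1, 0, 4], [0, 1, 2], [0, 0, 1]]):
x' = 2 + 4 = 6
y' = -6 + 2 = -4
Result: (6, -4)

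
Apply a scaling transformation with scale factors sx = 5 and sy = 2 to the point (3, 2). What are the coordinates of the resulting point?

Scaling matrix:
[[5, 0], [0, 2]]
Result: (3 × 5, 2 × 2) = (15, 4)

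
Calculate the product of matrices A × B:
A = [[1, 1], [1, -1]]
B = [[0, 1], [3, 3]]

Matrix multiplication:
C[0][0] = 1×0 + 1×3 = 3
C[0][1] = 1×1 + 1×3 = 4
C[1][0] = 1×0 + -1×3 = -3
C[1][1] = 1×1 + -1×3 = -2
Result: [[3, 4], [-3, -2]]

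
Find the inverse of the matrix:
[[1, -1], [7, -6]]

For [[a,b],[c,d]], inverse = (1/det)·[[d,-b],[-c,a]]
det = (1)(-6) - (-1)(7) = -6 - -7 = 1
Inverse = [[-6, 1], [-7, 1]]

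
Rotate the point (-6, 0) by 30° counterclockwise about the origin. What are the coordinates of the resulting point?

Rotation matrix for 30°: [[cos 30°, -sin 30°], [sin 30°, cos 30°]] ≈ [[0.866025, -0.500000], [0.500000, 0.866025]]
[[0.866025, -0.500000], [0.500000, 0.866025]] × [-6, 0]ᵀ ≈ [-5.1962, -3]ᵀ
Result: (-5.1962, -3)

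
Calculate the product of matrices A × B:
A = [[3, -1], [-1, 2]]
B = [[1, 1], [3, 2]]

Matrix multiplication:
C[0][0] = 3×1 + -1×3 = 0
C[0][1] = 3×1 + -1×2 = 1
C[1][0] = -1×1 + 2×3 = 5
C[1][1] = -1×1 + 2×2 = 3
Result: [[0, 1], [5, 3]]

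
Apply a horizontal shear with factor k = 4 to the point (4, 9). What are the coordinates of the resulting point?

Shear matrix for horizontal shear with factor k = 4:
[[1, 4], [0, 1]]
Result: (4, 9) → (40, 9)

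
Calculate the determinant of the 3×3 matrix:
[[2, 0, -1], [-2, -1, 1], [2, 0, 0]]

Expansion along first row:
det = 2·det([[-1,1],[0,0]]) - 0·det([[-2,1],[2,0]]) + -1·det([[-2,-1],[2,0]])
    = 2·(-1·0 - 1·0) - 0·(-2·0 - 1·2) + -1·(-2·0 - -1·2)
    = 2·0 - 0·-2 + -1·2
    = 0 + 0 + -2 = -2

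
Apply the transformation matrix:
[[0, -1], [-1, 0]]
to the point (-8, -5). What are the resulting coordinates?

Matrix multiplication:
[[0, -1], [-1, 0]] × [-8, -5]ᵀ
= [(0)(-8) + (-1)(-5), (-1)(-8) + (0)(-5)]ᵀ
= [5, 8]ᵀ
Result: (5, 8)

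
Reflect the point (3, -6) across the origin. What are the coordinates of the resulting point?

Reflection across origin: (3, -6) → (-3, 6)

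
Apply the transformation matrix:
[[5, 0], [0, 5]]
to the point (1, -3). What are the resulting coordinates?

Matrix multiplication:
[[5, 0], [0, 5]] × [1, -3]ᵀ
= [(5)(1) + (0)(-3), (0)(1) + (5)(-3)]ᵀ
= [5, -15]ᵀ
Result: (5, -15)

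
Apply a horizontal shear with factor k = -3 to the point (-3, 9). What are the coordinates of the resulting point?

Shear matrix for horizontal shear with factor k = -3:
[[1, -3], [0, 1]]
Result: (-3, 9) → (-30, 9)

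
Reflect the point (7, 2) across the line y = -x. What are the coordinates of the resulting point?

Reflection across line y = -x: (7, 2) → (-2, -7)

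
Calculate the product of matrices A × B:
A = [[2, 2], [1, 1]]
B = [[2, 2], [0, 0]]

Matrix multiplication:
C[0][0] = 2×2 + 2×0 = 4
C[0][1] = 2×2 + 2×0 = 4
C[1][0] = 1×2 + 1×0 = 2
C[1][1] = 1×2 + 1×0 = 2
Result: [[4, 4], [2, 2]]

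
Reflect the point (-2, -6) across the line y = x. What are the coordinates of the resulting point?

Reflection across line y = x: (-2, -6) → (-6, -2)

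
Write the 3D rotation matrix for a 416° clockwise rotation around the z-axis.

Rotation matrix for clockwise 416° around z-axis:
A clockwise rotation by 416° is a counterclockwise rotation by -416°.
cos(-416°) = 0.5592, sin(-416°) = -0.8290
Result: [[0.5592, 0.8290, 0], [-0.8290, 0.5592, 0], [0, 0, 1]]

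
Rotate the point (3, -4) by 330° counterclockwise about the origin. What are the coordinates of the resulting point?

Rotation matrix for 330°: [[cos 330°, -sin 330°], [sin 330°, cos 330°]] ≈ [[0.866025, 0.500000], [-0.500000, 0.866025]]
[[0.866025, 0.500000], [-0.500000, 0.866025]] × [3, -4]ᵀ ≈ [0.5981, -4.9641]ᵀ
Result: (0.5981, -4.9641)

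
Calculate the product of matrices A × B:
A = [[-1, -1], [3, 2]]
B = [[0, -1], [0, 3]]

Matrix multiplication:
C[0][0] = -1×0 + -1×0 = 0
C[0][1] = -1×-1 + -1×3 = -2
C[1][0] = 3×0 + 2×0 = 0
C[1][1] = 3×-1 + 2×3 = 3
Result: [[0, -2], [0, 3]]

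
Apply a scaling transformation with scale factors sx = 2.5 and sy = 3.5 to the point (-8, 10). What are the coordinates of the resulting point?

Scaling matrix:
[[2.50, 0], [0, 3.50]]
Result: (-8 × 2.5, 10 × 3.5) = (-20, 35)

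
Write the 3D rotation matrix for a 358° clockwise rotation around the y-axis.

Rotation matrix for clockwise 358° around y-axis:
A clockwise rotation by 358° is a counterclockwise rotation by -358°.
cos(-358°) = 0.9994, sin(-358°) = 0.0349
Result: [[0.9994, 0, 0.0349], [0, 1, 0], [-0.0349, 0, 0.9994]]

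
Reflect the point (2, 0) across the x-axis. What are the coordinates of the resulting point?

Reflection across x-axis: (2, 0) → (2, 0)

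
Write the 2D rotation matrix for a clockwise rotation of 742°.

Rotation matrix formula: [[cos θ, -sin θ], [sin θ, cos θ]]
A clockwise rotation by 742° is equivalent to a counterclockwise rotation by -742°.
For θ = -742°:
cos(-742°) = 0.9272
sin(-742°) = -0.3746
Result: [[0.9272, 0.3746], [-0.3746, 0.9272]]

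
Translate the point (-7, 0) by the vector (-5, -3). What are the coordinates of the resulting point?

Translation by (-5, -3) (homogeneous matrix [[1, 0, -5], [0, 1, -3], [0, 0, 1]]):
x' = -7 + -5 = -12
y' = 0 + -3 = -3
Result: (-12, -3)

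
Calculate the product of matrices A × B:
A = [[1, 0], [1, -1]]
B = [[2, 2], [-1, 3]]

Matrix multiplication:
C[0][0] = 1×2 + 0×-1 = 2
C[0][1] = 1×2 + 0×3 = 2
C[1][0] = 1×2 + -1×-1 = 3
C[1][1] = 1×2 + -1×3 = -1
Result: [[2, 2], [3, -1]]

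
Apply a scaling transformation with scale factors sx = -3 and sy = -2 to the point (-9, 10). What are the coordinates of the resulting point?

Scaling matrix:
[[-3, 0], [0, -2]]
Result: (-9 × -3, 10 × -2) = (27, -20)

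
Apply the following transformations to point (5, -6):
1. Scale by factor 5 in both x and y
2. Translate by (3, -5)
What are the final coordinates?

Step 1: Scale (5, -6) by 5 → (25, -30)
Step 2: Translate by (3, -5) → (28, -35)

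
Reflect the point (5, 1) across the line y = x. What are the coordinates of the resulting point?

Reflection across line y = x: (5, 1) → (1, 5)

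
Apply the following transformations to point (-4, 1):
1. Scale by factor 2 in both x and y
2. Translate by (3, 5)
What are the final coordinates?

Step 1: Scale (-4, 1) by 2 → (-8, 2)
Step 2: Translate by (3, 5) → (-5, 7)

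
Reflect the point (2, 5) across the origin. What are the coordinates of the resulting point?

Reflection across origin: (2, 5) → (-2, -5)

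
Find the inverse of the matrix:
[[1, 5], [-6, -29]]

For [[a,b],[c,d]], inverse = (1/det)·[[d,-b],[-c,a]]
det = (1)(-29) - (5)(-6) = -29 - -30 = 1
Inverse = [[-29, -5], [6, 1]]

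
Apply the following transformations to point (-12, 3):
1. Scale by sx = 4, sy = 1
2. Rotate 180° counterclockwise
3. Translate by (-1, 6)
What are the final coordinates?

Step 1: Scale → (-48, 3)
Step 2: Rotate 180° → (48, -3)
Step 3: Translate → (47, 3)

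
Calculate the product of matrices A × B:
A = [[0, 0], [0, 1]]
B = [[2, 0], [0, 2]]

Matrix multiplication:
C[0][0] = 0×2 + 0×0 = 0
C[0][1] = 0×0 + 0×2 = 0
C[1][0] = 0×2 + 1×0 = 0
C[1][1] = 0×0 + 1×2 = 2
Result: [[0, 0], [0, 2]]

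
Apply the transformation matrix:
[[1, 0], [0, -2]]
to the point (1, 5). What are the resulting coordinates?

Matrix multiplication:
[[1, 0], [0, -2]] × [1, 5]ᵀ
= [(1)(1) + (0)(5), (0)(1) + (-2)(5)]ᵀ
= [1, -10]ᵀ
Result: (1, -10)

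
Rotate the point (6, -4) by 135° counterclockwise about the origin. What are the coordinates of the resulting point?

Rotation matrix for 135°: [[cos 135°, -sin 135°], [sin 135°, cos 135°]] ≈ [[-0.707107, -0.707107], [0.707107, -0.707107]]
[[-0.707107, -0.707107], [0.707107, -0.707107]] × [6, -4]ᵀ ≈ [-1.4142, 7.0711]ᵀ
Result: (-1.4142, 7.0711)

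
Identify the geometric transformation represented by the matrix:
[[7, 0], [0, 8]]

This matrix represents: non-uniform scaling by sx = 7, sy = 8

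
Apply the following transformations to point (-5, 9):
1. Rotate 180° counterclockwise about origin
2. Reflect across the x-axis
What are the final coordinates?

Step 1: Rotate 180° → (5, -9)
Step 2: Reflect across x-axis → (5, 9)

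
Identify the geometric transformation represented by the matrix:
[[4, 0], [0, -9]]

This matrix represents: non-uniform scaling by sx = 4, sy = -9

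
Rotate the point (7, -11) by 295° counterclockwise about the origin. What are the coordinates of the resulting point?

Rotation matrix for 295°: [[cos 295°, -sin 295°], [sin 295°, cos 295°]] ≈ [[0.422618, 0.906308], [-0.906308, 0.422618]]
[[0.422618, 0.906308], [-0.906308, 0.422618]] × [7, -11]ᵀ ≈ [-7.0111, -10.9930]ᵀ
Result: (-7.0111, -10.9930)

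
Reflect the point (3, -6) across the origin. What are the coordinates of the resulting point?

Reflection across origin: (3, -6) → (-3, 6)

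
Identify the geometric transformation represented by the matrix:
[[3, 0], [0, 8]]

This matrix represents: non-uniform scaling by sx = 3, sy = 8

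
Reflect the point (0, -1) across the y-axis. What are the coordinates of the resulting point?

Reflection across y-axis: (0, -1) → (0, -1)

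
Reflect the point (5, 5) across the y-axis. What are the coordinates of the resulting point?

Reflection across y-axis: (5, 5) → (-5, 5)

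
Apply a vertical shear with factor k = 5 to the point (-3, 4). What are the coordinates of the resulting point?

Shear matrix for vertical shear with factor k = 5:
[[1, 0], [5, 1]]
Result: (-3, 4) → (-3, -11)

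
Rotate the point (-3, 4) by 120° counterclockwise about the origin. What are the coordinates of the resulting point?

Rotation matrix for 120°: [[cos 120°, -sin 120°], [sin 120°, cos 120°]] ≈ [[-0.500000, -0.866025], [0.866025, -0.500000]]
[[-0.500000, -0.866025], [0.866025, -0.500000]] × [-3, 4]ᵀ ≈ [-1.9641, -4.5981]ᵀ
Result: (-1.9641, -4.5981)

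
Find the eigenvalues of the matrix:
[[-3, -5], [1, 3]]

Characteristic equation: det(A - λI) = 0
λ² - (trace)λ + (det) = 0
trace = -3 + 3 = 0, det = (-3)(3) - (-5)(1) = -4
λ² - (0)λ + (-4) = 0
λ = (0 ± √((0)² - 4·(-4))) / 2 = (0 ± √16) / 2
Solving: λ = -2, 2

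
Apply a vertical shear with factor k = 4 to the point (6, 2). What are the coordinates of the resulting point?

Shear matrix for vertical shear with factor k = 4:
[[1, 0], [4, 1]]
Result: (6, 2) → (6, 26)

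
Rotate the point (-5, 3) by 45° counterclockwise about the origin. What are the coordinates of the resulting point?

Rotation matrix for 45°: [[cos 45°, -sin 45°], [sin 45°, cos 45°]] ≈ [[0.707107, -0.707107], [0.707107, 0.707107]]
[[0.707107, -0.707107], [0.707107, 0.707107]] × [-5, 3]ᵀ ≈ [-5.6569, -1.4142]ᵀ
Result: (-5.6569, -1.4142)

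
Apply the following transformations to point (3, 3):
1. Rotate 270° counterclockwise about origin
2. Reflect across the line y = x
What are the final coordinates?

Step 1: Rotate 270° → (3, -3)
Step 2: Reflect across line y = x → (-3, 3)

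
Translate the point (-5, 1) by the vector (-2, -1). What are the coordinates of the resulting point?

Translation by (-2, -1) (homogeneous matrix [[1, 0, -2], [0, 1, -1], [0, 0, 1]]):
x' = -5 + -2 = -7
y' = 1 + -1 = 0
Result: (-7, 0)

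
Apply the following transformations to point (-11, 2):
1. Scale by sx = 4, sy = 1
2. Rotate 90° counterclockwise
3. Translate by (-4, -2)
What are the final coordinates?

Step 1: Scale → (-44, 2)
Step 2: Rotate 90° → (-2, -44)
Step 3: Translate → (-6, -46)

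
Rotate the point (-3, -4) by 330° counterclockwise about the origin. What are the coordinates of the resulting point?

Rotation matrix for 330°: [[cos 330°, -sin 330°], [sin 330°, cos 330°]] ≈ [[0.866025, 0.500000], [-0.500000, 0.866025]]
[[0.866025, 0.500000], [-0.500000, 0.866025]] × [-3, -4]ᵀ ≈ [-4.5981, -1.9641]ᵀ
Result: (-4.5981, -1.9641)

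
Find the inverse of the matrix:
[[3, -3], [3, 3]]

For [[a,b],[c,d]], inverse = (1/det)·[[d,-b],[-c,a]]
det = (3)(3) - (-3)(3) = 9 - -9 = 18
Inverse = (1/18)·[[3, 3], [-3, 3]]
= [[1/6, 1/6], [-1/6, 1/6]]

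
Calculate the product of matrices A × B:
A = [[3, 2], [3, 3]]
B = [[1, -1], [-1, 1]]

Matrix multiplication:
C[0][0] = 3×1 + 2×-1 = 1
C[0][1] = 3×-1 + 2×1 = -1
C[1][0] = 3×1 + 3×-1 = 0
C[1][1] = 3×-1 + 3×1 = 0
Result: [[1, -1], [0, 0]]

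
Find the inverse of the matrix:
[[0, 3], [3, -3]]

For [[a,b],[c,d]], inverse = (1/det)·[[d,-b],[-c,a]]
det = (0)(-3) - (3)(3) = 0 - 9 = -9
Inverse = (1/-9)·[[-3, -3], [-3, 0]]
= [[1/3, 1/3], [1/3, 0]]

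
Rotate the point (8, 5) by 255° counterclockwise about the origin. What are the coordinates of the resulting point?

Rotation matrix for 255°: [[cos 255°, -sin 255°], [sin 255°, cos 255°]] ≈ [[-0.258819, 0.965926], [-0.965926, -0.258819]]
[[-0.258819, 0.965926], [-0.965926, -0.258819]] × [8, 5]ᵀ ≈ [2.7591, -9.0215]ᵀ
Result: (2.7591, -9.0215)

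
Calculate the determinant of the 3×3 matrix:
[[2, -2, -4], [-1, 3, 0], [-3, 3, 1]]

Expansion along first row:
det = 2·det([[3,0],[3,1]]) - -2·det([[-1,0],[-3,1]]) + -4·det([[-1,3],[-3,3]])
    = 2·(3·1 - 0·3) - -2·(-1·1 - 0·-3) + -4·(-1·3 - 3·-3)
    = 2·3 - -2·-1 + -4·6
    = 6 + -2 + -24 = -20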